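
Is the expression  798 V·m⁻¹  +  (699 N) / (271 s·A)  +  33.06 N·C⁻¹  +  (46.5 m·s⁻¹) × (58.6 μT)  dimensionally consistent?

Yes

Dimensions:
  798 V·m⁻¹:  V·m⁻¹ = J·C⁻¹·m⁻¹ = kg·m·s⁻³·A⁻¹
  (699 N) / (271 s·A):  [kg·m·s⁻²] / [s·A] = kg·m·s⁻³·A⁻¹
  33.06 N·C⁻¹:  N·C⁻¹ = kg·m·s⁻²·(s·A)⁻¹ = kg·m·s⁻³·A⁻¹
  (46.5 m·s⁻¹) × (58.6 μT):  [m·s⁻¹] · [kg·s⁻²·A⁻¹] = kg·m·s⁻³·A⁻¹
Every term reduces to kg·m·s⁻³·A⁻¹.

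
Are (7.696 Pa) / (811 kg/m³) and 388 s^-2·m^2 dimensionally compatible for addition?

Expand each in SI base units:
  (7.696 Pa) / (811 kg/m³):  [kg·m⁻¹·s⁻²] / [kg·m⁻³] = m²·s⁻²
  388 s^-2·m^2:  m²·s⁻²
Both are m²·s⁻², so they have the same dimensions and can be added.

Yes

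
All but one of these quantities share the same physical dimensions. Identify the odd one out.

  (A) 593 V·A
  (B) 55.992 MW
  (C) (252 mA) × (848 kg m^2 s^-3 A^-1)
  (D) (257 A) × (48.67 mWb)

Work out the base dimensions of each:
  (A) V·A = J·C⁻¹·A = kg·m²·s⁻³
  (B) W = J·s⁻¹ = kg·m²·s⁻³
  (C) [A] · [kg·m²·s⁻³·A⁻¹] = kg·m²·s⁻³
  (D) [A] · [kg·m²·s⁻²·A⁻¹] = kg·m²·s⁻²
All reduce to kg·m²·s⁻³ except (D), which is kg·m²·s⁻².

(D)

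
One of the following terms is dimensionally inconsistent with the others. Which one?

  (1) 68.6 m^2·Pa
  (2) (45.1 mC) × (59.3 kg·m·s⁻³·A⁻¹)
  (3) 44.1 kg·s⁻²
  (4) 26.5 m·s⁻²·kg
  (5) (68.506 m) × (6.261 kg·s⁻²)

Reduce each to base SI dimensions:
  (1) Pa·m² = N·m⁻²·m² = kg·m·s⁻²
  (2) [s·A] · [kg·m·s⁻³·A⁻¹] = kg·m·s⁻²
  (3) kg·s⁻²
  (4) kg·m·s⁻²
  (5) [m] · [kg·s⁻²] = kg·m·s⁻²
All reduce to kg·m·s⁻² except (3), which is kg·s⁻².

(3)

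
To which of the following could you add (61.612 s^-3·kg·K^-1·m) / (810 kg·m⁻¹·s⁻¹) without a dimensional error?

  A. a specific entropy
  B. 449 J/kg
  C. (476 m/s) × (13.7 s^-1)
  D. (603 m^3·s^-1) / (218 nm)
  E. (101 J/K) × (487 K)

Reference: [kg·m·s⁻³·K⁻¹] / [kg·m⁻¹·s⁻¹] = m²·s⁻²·K⁻¹.
Each option:
  A. [specific entropy] = m²·s⁻²·K⁻¹  ← same
  B. J·kg⁻¹ = N·m·kg⁻¹ = m²·s⁻²
  C. [m·s⁻¹] · [s⁻¹] = m·s⁻²
  D. [m³·s⁻¹] / [m] = m²·s⁻¹
  E. [kg·m²·s⁻²·K⁻¹] · [K] = kg·m²·s⁻²
Only A. matches m²·s⁻²·K⁻¹.

A.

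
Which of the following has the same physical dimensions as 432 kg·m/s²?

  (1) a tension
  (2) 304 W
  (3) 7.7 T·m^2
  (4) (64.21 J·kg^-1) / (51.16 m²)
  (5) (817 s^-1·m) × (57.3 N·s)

(1)

Reference: kg·m·s⁻².
Each option:
  (1) [tension] = kg·m·s⁻²  ← same
  (2) W = J·s⁻¹ = kg·m²·s⁻³
  (3) T·m² = Wb·m⁻²·m² = kg·m²·s⁻²·A⁻¹
  (4) [m²·s⁻²] / [m²] = s⁻²
  (5) [m·s⁻¹] · [kg·m·s⁻¹] = kg·m²·s⁻²
Only (1) matches kg·m·s⁻².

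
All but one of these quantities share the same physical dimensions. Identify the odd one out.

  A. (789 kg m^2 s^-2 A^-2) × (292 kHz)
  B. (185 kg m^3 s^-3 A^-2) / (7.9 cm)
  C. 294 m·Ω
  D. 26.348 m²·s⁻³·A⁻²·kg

C.

Dimensions:
  A. [kg·m²·s⁻²·A⁻²] · [s⁻¹] = kg·m²·s⁻³·A⁻²
  B. [kg·m³·s⁻³·A⁻²] / [m] = kg·m²·s⁻³·A⁻²
  C. Ω·m = V·A⁻¹·m = kg·m³·s⁻³·A⁻²
  D. kg·m²·s⁻³·A⁻²
All reduce to kg·m²·s⁻³·A⁻² except C., which is kg·m³·s⁻³·A⁻².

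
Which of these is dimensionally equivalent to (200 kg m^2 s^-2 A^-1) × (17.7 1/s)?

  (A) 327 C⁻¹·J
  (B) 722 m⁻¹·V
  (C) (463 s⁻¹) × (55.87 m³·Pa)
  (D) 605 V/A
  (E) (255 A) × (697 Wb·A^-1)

Reference: [kg·m²·s⁻²·A⁻¹] · [s⁻¹] = kg·m²·s⁻³·A⁻¹.
Each option:
  (A) J·C⁻¹ = N·m·(s·A)⁻¹ = kg·m²·s⁻³·A⁻¹  ← same
  (B) V·m⁻¹ = J·C⁻¹·m⁻¹ = kg·m·s⁻³·A⁻¹
  (C) [s⁻¹] · [kg·m²·s⁻²] = kg·m²·s⁻³
  (D) V·A⁻¹ = J·C⁻¹·A⁻¹ = kg·m²·s⁻³·A⁻²
  (E) [A] · [kg·m²·s⁻²·A⁻²] = kg·m²·s⁻²·A⁻¹
Only (A) matches kg·m²·s⁻³·A⁻¹.

(A)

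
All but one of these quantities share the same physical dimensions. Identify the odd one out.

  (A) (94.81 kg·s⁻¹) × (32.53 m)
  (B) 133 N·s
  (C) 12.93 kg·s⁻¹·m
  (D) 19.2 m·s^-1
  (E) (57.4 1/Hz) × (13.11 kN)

Dimensions:
  (A) [kg·s⁻¹] · [m] = kg·m·s⁻¹
  (B) N·s = kg·m·s⁻²·s = kg·m·s⁻¹
  (C) kg·m·s⁻¹
  (D) m·s⁻¹
  (E) [s] · [kg·m·s⁻²] = kg·m·s⁻¹
All reduce to kg·m·s⁻¹ except (D), which is m·s⁻¹.

(D)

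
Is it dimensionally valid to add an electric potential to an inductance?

Work out the base dimensions of each:
  an electric potential:  [electric potential] = kg·m²·s⁻³·A⁻¹
  an inductance:  [inductance] = kg·m²·s⁻²·A⁻²
kg·m²·s⁻³·A⁻¹ ≠ kg·m²·s⁻²·A⁻², so they cannot be added.

No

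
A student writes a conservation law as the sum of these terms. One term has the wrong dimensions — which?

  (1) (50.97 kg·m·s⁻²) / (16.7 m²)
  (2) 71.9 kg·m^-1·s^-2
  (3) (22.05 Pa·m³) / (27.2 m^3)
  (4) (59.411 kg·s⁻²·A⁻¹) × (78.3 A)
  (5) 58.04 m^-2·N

Dimensions:
  (1) [kg·m·s⁻²] / [m²] = kg·m⁻¹·s⁻²
  (2) kg·m⁻¹·s⁻²
  (3) [kg·m²·s⁻²] / [m³] = kg·m⁻¹·s⁻²
  (4) [kg·s⁻²·A⁻¹] · [A] = kg·s⁻²
  (5) N·m⁻² = kg·m·s⁻²·m⁻² = kg·m⁻¹·s⁻²
All reduce to kg·m⁻¹·s⁻² except (4), which is kg·s⁻².

(4)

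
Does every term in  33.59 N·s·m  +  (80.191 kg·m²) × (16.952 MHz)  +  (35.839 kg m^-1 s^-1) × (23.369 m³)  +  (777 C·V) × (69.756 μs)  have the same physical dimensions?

Work out the base dimensions of each:
  33.59 N·s·m:  N·m·s = kg·m·s⁻²·m·s = kg·m²·s⁻¹
  (80.191 kg·m²) × (16.952 MHz):  [kg·m²] · [s⁻¹] = kg·m²·s⁻¹
  (35.839 kg m^-1 s^-1) × (23.369 m³):  [kg·m⁻¹·s⁻¹] · [m³] = kg·m²·s⁻¹
  (777 C·V) × (69.756 μs):  [kg·m²·s⁻²] · [s] = kg·m²·s⁻¹
Every term reduces to kg·m²·s⁻¹.

Yes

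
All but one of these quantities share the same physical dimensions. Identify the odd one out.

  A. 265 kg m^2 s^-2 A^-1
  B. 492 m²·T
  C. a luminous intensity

C.

Dimensions:
  A. kg·m²·s⁻²·A⁻¹
  B. T·m² = Wb·m⁻²·m² = kg·m²·s⁻²·A⁻¹
  C. [luminous intensity] = cd
All reduce to kg·m²·s⁻²·A⁻¹ except C., which is cd.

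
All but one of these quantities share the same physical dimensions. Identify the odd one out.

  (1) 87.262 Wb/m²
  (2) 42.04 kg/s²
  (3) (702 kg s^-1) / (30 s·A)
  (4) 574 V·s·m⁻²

Work out the base dimensions of each:
  (1) Wb·m⁻² = V·s·m⁻² = kg·s⁻²·A⁻¹
  (2) kg·s⁻²
  (3) [kg·s⁻¹] / [s·A] = kg·s⁻²·A⁻¹
  (4) V·s·m⁻² = J·C⁻¹·s·m⁻² = kg·s⁻²·A⁻¹
All reduce to kg·s⁻²·A⁻¹ except (2), which is kg·s⁻².

(2)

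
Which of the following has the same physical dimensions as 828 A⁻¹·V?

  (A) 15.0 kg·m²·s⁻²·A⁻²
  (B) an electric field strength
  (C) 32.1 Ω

(C)

Reference: V·A⁻¹ = J·C⁻¹·A⁻¹ = kg·m²·s⁻³·A⁻².
Each option:
  (A) kg·m²·s⁻²·A⁻²
  (B) [electric field strength] = kg·m·s⁻³·A⁻¹
  (C) Ω = V·A⁻¹ = kg·m²·s⁻³·A⁻²  ← same
Only (C) matches kg·m²·s⁻³·A⁻².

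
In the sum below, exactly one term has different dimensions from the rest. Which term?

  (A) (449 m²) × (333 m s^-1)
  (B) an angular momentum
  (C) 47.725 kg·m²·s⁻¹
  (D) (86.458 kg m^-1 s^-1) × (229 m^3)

(A)

In SI base units:
  (A) [m²] · [m·s⁻¹] = m³·s⁻¹
  (B) [angular momentum] = kg·m²·s⁻¹
  (C) kg·m²·s⁻¹
  (D) [kg·m⁻¹·s⁻¹] · [m³] = kg·m²·s⁻¹
All reduce to kg·m²·s⁻¹ except (A), which is m³·s⁻¹.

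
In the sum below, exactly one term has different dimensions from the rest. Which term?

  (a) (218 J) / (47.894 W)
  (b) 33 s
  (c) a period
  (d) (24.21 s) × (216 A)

(d)

Expand each in SI base units:
  (a) [kg·m²·s⁻²] / [kg·m²·s⁻³] = s
  (b) s
  (c) [period] = s
  (d) [s] · [A] = s·A
All reduce to s except (d), which is s·A.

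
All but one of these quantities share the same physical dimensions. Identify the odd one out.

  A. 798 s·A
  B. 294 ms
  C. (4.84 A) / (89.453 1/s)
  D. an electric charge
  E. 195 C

In SI base units:
  A. A·s = s·A
  B. s
  C. [A] / [s⁻¹] = s·A
  D. [electric charge] = s·A
  E. C = s·A
All reduce to s·A except B., which is s.

B.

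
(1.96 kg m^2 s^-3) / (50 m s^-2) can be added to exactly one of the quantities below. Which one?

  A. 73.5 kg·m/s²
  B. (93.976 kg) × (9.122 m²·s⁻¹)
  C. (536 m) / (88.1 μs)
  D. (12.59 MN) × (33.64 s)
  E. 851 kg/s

Reference: [kg·m²·s⁻³] / [m·s⁻²] = kg·m·s⁻¹.
Each option:
  A. kg·m·s⁻²
  B. [kg] · [m²·s⁻¹] = kg·m²·s⁻¹
  C. [m] / [s] = m·s⁻¹
  D. [kg·m·s⁻²] · [s] = kg·m·s⁻¹  ← same
  E. kg·s⁻¹
Only D. matches kg·m·s⁻¹.

D.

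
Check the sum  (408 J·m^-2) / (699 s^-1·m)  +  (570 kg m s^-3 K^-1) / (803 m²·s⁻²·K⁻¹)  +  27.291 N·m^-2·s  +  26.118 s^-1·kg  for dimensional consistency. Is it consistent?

Expand each in SI base units:
  (408 J·m^-2) / (699 s^-1·m):  [kg·s⁻²] / [m·s⁻¹] = kg·m⁻¹·s⁻¹
  (570 kg m s^-3 K^-1) / (803 m²·s⁻²·K⁻¹):  [kg·m·s⁻³·K⁻¹] / [m²·s⁻²·K⁻¹] = kg·m⁻¹·s⁻¹
  27.291 N·m^-2·s:  N·s·m⁻² = kg·m·s⁻²·s·m⁻² = kg·m⁻¹·s⁻¹
  26.118 s^-1·kg:  kg·s⁻¹
The terms do not share a single dimension (kg·m⁻¹·s⁻¹ vs kg·s⁻¹).

No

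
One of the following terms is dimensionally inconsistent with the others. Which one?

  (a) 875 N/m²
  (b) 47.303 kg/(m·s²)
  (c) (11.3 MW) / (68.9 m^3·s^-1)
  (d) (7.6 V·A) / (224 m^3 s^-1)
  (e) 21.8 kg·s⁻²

Reduce each to base SI dimensions:
  (a) N·m⁻² = kg·m·s⁻²·m⁻² = kg·m⁻¹·s⁻²
  (b) kg·m⁻¹·s⁻²
  (c) [kg·m²·s⁻³] / [m³·s⁻¹] = kg·m⁻¹·s⁻²
  (d) [kg·m²·s⁻³] / [m³·s⁻¹] = kg·m⁻¹·s⁻²
  (e) kg·s⁻²
All reduce to kg·m⁻¹·s⁻² except (e), which is kg·s⁻².

(e)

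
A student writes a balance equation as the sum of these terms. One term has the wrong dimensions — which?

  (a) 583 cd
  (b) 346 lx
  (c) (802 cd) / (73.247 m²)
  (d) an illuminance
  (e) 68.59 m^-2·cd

(a)

Expand each in SI base units:
  (a) cd
  (b) lx = lm·m⁻² = m⁻²·cd
  (c) [cd] / [m²] = m⁻²·cd
  (d) [illuminance] = m⁻²·cd
  (e) cd·m⁻² = m⁻²·cd
All reduce to m⁻²·cd except (a), which is cd.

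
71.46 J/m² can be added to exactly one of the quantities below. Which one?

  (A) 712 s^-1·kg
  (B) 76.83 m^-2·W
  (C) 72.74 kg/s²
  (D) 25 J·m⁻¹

(C)

Reference: J·m⁻² = N·m·m⁻² = kg·s⁻².
Each option:
  (A) kg·s⁻¹
  (B) W·m⁻² = J·s⁻¹·m⁻² = kg·s⁻³
  (C) kg·s⁻²  ← same
  (D) J·m⁻¹ = N·m·m⁻¹ = kg·m·s⁻²
Only (C) matches kg·s⁻².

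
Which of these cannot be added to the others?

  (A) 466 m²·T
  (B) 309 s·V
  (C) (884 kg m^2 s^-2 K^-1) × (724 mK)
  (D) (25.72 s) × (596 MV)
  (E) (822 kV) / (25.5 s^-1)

Expand each in SI base units:
  (A) T·m² = Wb·m⁻²·m² = kg·m²·s⁻²·A⁻¹
  (B) V·s = J·C⁻¹·s = kg·m²·s⁻²·A⁻¹
  (C) [kg·m²·s⁻²·K⁻¹] · [K] = kg·m²·s⁻²
  (D) [s] · [kg·m²·s⁻³·A⁻¹] = kg·m²·s⁻²·A⁻¹
  (E) [kg·m²·s⁻³·A⁻¹] / [s⁻¹] = kg·m²·s⁻²·A⁻¹
All reduce to kg·m²·s⁻²·A⁻¹ except (C), which is kg·m²·s⁻².

(C)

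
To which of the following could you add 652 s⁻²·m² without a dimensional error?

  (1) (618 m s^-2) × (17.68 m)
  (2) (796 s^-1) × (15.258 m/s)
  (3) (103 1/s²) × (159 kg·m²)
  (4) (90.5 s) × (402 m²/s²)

(1)

Reference: m²·s⁻².
Each option:
  (1) [m·s⁻²] · [m] = m²·s⁻²  ← same
  (2) [s⁻¹] · [m·s⁻¹] = m·s⁻²
  (3) [s⁻²] · [kg·m²] = kg·m²·s⁻²
  (4) [s] · [m²·s⁻²] = m²·s⁻¹
Only (1) matches m²·s⁻².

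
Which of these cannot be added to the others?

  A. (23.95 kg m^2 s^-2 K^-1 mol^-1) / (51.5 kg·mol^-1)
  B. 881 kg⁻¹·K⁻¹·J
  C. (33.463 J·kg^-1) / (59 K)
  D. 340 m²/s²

D.

Dimensions:
  A. [kg·m²·s⁻²·K⁻¹·mol⁻¹] / [kg·mol⁻¹] = m²·s⁻²·K⁻¹
  B. J·kg⁻¹·K⁻¹ = N·m·kg⁻¹·K⁻¹ = m²·s⁻²·K⁻¹
  C. [m²·s⁻²] / [K] = m²·s⁻²·K⁻¹
  D. m²·s⁻²
All reduce to m²·s⁻²·K⁻¹ except D., which is m²·s⁻².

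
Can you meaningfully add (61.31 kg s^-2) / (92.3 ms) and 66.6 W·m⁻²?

In SI base units:
  (61.31 kg s^-2) / (92.3 ms):  [kg·s⁻²] / [s] = kg·s⁻³
  66.6 W·m⁻²:  W·m⁻² = J·s⁻¹·m⁻² = kg·s⁻³
Both are kg·s⁻³, so they have the same dimensions and can be added.

Yes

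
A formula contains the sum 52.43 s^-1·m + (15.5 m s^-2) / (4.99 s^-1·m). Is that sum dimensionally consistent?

Expand each in SI base units:
  52.43 s^-1·m:  m·s⁻¹
  (15.5 m s^-2) / (4.99 s^-1·m):  [m·s⁻²] / [m·s⁻¹] = s⁻¹
m·s⁻¹ ≠ s⁻¹, so they cannot be added.

No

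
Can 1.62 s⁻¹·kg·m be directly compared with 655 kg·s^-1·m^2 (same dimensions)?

No

Expand each in SI base units:
  1.62 s⁻¹·kg·m:  kg·m·s⁻¹
  655 kg·s^-1·m^2:  kg·m²·s⁻¹
kg·m·s⁻¹ ≠ kg·m²·s⁻¹, so they cannot be added.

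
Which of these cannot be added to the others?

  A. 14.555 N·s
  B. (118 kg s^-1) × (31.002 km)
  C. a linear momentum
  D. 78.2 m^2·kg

Dimensions:
  A. N·s = kg·m·s⁻²·s = kg·m·s⁻¹
  B. [kg·s⁻¹] · [m] = kg·m·s⁻¹
  C. [linear momentum] = kg·m·s⁻¹
  D. kg·m²
All reduce to kg·m·s⁻¹ except D., which is kg·m².

D.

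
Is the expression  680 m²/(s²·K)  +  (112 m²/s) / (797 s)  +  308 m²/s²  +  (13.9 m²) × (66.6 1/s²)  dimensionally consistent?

Dimensions:
  680 m²/(s²·K):  m²·s⁻²·K⁻¹
  (112 m²/s) / (797 s):  [m²·s⁻¹] / [s] = m²·s⁻²
  308 m²/s²:  m²·s⁻²
  (13.9 m²) × (66.6 1/s²):  [m²] · [s⁻²] = m²·s⁻²
The terms do not share a single dimension (m²·s⁻² vs m²·s⁻²·K⁻¹).

No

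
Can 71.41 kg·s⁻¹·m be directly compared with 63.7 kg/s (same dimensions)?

No

Expand each in SI base units:
  71.41 kg·s⁻¹·m:  kg·m·s⁻¹
  63.7 kg/s:  kg·s⁻¹
kg·m·s⁻¹ ≠ kg·s⁻¹, so they cannot be added.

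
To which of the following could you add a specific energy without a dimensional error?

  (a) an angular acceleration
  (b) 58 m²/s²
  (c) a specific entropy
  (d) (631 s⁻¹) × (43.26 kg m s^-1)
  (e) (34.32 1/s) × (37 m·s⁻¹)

(b)

Reference: [specific energy] = m²·s⁻².
Each option:
  (a) [angular acceleration] = s⁻²
  (b) m²·s⁻²  ← same
  (c) [specific entropy] = m²·s⁻²·K⁻¹
  (d) [s⁻¹] · [kg·m·s⁻¹] = kg·m·s⁻²
  (e) [s⁻¹] · [m·s⁻¹] = m·s⁻²
Only (b) matches m²·s⁻².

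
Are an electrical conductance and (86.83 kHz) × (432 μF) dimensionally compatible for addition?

Reduce each to base SI dimensions:
  an electrical conductance:  [electrical conductance] = kg⁻¹·m⁻²·s³·A²
  (86.83 kHz) × (432 μF):  [s⁻¹] · [kg⁻¹·m⁻²·s⁴·A²] = kg⁻¹·m⁻²·s³·A²
Both are kg⁻¹·m⁻²·s³·A², so they have the same dimensions and can be added.

Yes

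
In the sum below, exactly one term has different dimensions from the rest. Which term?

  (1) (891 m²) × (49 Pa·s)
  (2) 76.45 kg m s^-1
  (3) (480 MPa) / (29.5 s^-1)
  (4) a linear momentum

In SI base units:
  (1) [m²] · [kg·m⁻¹·s⁻¹] = kg·m·s⁻¹
  (2) kg·m·s⁻¹
  (3) [kg·m⁻¹·s⁻²] / [s⁻¹] = kg·m⁻¹·s⁻¹
  (4) [linear momentum] = kg·m·s⁻¹
All reduce to kg·m·s⁻¹ except (3), which is kg·m⁻¹·s⁻¹.

(3)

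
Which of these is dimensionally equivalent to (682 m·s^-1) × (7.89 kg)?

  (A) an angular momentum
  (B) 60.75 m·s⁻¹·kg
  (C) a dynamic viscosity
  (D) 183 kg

(B)

Reference: [m·s⁻¹] · [kg] = kg·m·s⁻¹.
Each option:
  (A) [angular momentum] = kg·m²·s⁻¹
  (B) kg·m·s⁻¹  ← same
  (C) [dynamic viscosity] = kg·m⁻¹·s⁻¹
  (D) kg
Only (B) matches kg·m·s⁻¹.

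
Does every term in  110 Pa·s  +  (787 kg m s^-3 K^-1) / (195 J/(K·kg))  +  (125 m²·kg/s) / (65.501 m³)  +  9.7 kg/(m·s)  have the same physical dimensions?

Reduce each to base SI dimensions:
  110 Pa·s:  Pa·s = N·m⁻²·s = kg·m⁻¹·s⁻¹
  (787 kg m s^-3 K^-1) / (195 J/(K·kg)):  [kg·m·s⁻³·K⁻¹] / [m²·s⁻²·K⁻¹] = kg·m⁻¹·s⁻¹
  (125 m²·kg/s) / (65.501 m³):  [kg·m²·s⁻¹] / [m³] = kg·m⁻¹·s⁻¹
  9.7 kg/(m·s):  kg·m⁻¹·s⁻¹
Every term reduces to kg·m⁻¹·s⁻¹.

Yes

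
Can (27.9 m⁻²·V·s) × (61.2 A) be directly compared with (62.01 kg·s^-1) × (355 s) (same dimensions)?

Expand each in SI base units:
  (27.9 m⁻²·V·s) × (61.2 A):  [kg·s⁻²·A⁻¹] · [A] = kg·s⁻²
  (62.01 kg·s^-1) × (355 s):  [kg·s⁻¹] · [s] = kg
kg·s⁻² ≠ kg, so they cannot be added.

No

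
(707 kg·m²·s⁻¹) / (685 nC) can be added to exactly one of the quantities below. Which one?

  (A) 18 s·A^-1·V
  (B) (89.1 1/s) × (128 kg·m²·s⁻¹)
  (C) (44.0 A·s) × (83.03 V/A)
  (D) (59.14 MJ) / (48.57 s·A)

(C)

Reference: [kg·m²·s⁻¹] / [s·A] = kg·m²·s⁻²·A⁻¹.
Each option:
  (A) V·s·A⁻¹ = J·C⁻¹·s·A⁻¹ = kg·m²·s⁻²·A⁻²
  (B) [s⁻¹] · [kg·m²·s⁻¹] = kg·m²·s⁻²
  (C) [s·A] · [kg·m²·s⁻³·A⁻²] = kg·m²·s⁻²·A⁻¹  ← same
  (D) [kg·m²·s⁻²] / [s·A] = kg·m²·s⁻³·A⁻¹
Only (C) matches kg·m²·s⁻²·A⁻¹.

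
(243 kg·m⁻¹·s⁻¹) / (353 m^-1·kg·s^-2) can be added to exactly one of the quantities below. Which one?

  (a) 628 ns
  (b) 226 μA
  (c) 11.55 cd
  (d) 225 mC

(a)

Reference: [kg·m⁻¹·s⁻¹] / [kg·m⁻¹·s⁻²] = s.
Each option:
  (a) s  ← same
  (b) A
  (c) cd
  (d) C = s·A
Only (a) matches s.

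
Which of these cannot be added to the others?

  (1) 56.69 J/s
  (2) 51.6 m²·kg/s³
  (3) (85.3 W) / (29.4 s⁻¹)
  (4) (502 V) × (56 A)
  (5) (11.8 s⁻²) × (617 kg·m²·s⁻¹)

(3)

Dimensions:
  (1) J·s⁻¹ = N·m·s⁻¹ = kg·m²·s⁻³
  (2) kg·m²·s⁻³
  (3) [kg·m²·s⁻³] / [s⁻¹] = kg·m²·s⁻²
  (4) [kg·m²·s⁻³·A⁻¹] · [A] = kg·m²·s⁻³
  (5) [s⁻²] · [kg·m²·s⁻¹] = kg·m²·s⁻³
All reduce to kg·m²·s⁻³ except (3), which is kg·m²·s⁻².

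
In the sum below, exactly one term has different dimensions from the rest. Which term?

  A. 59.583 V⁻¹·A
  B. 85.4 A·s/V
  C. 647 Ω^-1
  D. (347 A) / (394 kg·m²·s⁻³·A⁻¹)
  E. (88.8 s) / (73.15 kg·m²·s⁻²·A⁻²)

B.

In SI base units:
  A. A·V⁻¹ = A·(J·C⁻¹)⁻¹ = kg⁻¹·m⁻²·s³·A²
  B. A·s·V⁻¹ = A·s·(J·C⁻¹)⁻¹ = kg⁻¹·m⁻²·s⁴·A²
  C. Ω⁻¹ = (V·A⁻¹)⁻¹ = kg⁻¹·m⁻²·s³·A²
  D. [A] / [kg·m²·s⁻³·A⁻¹] = kg⁻¹·m⁻²·s³·A²
  E. [s] / [kg·m²·s⁻²·A⁻²] = kg⁻¹·m⁻²·s³·A²
All reduce to kg⁻¹·m⁻²·s³·A² except B., which is kg⁻¹·m⁻²·s⁴·A².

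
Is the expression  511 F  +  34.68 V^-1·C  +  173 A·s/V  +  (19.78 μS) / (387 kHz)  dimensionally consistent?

Yes

In SI base units:
  511 F:  F = C·V⁻¹ = kg⁻¹·m⁻²·s⁴·A²
  34.68 V^-1·C:  C·V⁻¹ = s·A·(J·C⁻¹)⁻¹ = kg⁻¹·m⁻²·s⁴·A²
  173 A·s/V:  A·s·V⁻¹ = A·s·(J·C⁻¹)⁻¹ = kg⁻¹·m⁻²·s⁴·A²
  (19.78 μS) / (387 kHz):  [kg⁻¹·m⁻²·s³·A²] / [s⁻¹] = kg⁻¹·m⁻²·s⁴·A²
Every term reduces to kg⁻¹·m⁻²·s⁴·A².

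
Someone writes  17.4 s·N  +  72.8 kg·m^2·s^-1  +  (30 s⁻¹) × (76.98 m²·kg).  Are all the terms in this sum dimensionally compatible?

No

Dimensions:
  17.4 s·N:  N·s = kg·m·s⁻²·s = kg·m·s⁻¹
  72.8 kg·m^2·s^-1:  kg·m²·s⁻¹
  (30 s⁻¹) × (76.98 m²·kg):  [s⁻¹] · [kg·m²] = kg·m²·s⁻¹
The terms do not share a single dimension (kg·m²·s⁻¹ vs kg·m·s⁻¹).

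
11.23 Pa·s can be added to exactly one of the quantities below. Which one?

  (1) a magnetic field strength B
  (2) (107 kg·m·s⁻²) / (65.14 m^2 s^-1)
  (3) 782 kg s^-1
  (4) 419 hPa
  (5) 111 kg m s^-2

Reference: Pa·s = N·m⁻²·s = kg·m⁻¹·s⁻¹.
Each option:
  (1) [magnetic field strength B] = kg·s⁻²·A⁻¹
  (2) [kg·m·s⁻²] / [m²·s⁻¹] = kg·m⁻¹·s⁻¹  ← same
  (3) kg·s⁻¹
  (4) Pa = N·m⁻² = kg·m⁻¹·s⁻²
  (5) kg·m·s⁻²
Only (2) matches kg·m⁻¹·s⁻¹.

(2)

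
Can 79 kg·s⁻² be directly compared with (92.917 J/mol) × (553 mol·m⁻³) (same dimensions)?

No

Expand each in SI base units:
  79 kg·s⁻²:  kg·s⁻²
  (92.917 J/mol) × (553 mol·m⁻³):  [kg·m²·s⁻²·mol⁻¹] · [m⁻³·mol] = kg·m⁻¹·s⁻²
kg·s⁻² ≠ kg·m⁻¹·s⁻², so they cannot be added.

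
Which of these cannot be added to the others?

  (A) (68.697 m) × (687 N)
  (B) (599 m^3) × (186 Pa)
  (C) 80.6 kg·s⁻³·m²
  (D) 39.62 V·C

(C)

Dimensions:
  (A) [m] · [kg·m·s⁻²] = kg·m²·s⁻²
  (B) [m³] · [kg·m⁻¹·s⁻²] = kg·m²·s⁻²
  (C) kg·m²·s⁻³
  (D) C·V = s·A·J·C⁻¹ = kg·m²·s⁻²
All reduce to kg·m²·s⁻² except (C), which is kg·m²·s⁻³.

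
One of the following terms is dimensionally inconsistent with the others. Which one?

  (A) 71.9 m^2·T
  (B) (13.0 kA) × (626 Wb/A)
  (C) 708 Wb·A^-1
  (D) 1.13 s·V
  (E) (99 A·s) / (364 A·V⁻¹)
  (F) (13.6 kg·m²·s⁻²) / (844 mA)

(C)

Expand each in SI base units:
  (A) T·m² = Wb·m⁻²·m² = kg·m²·s⁻²·A⁻¹
  (B) [A] · [kg·m²·s⁻²·A⁻²] = kg·m²·s⁻²·A⁻¹
  (C) Wb·A⁻¹ = V·s·A⁻¹ = kg·m²·s⁻²·A⁻²
  (D) V·s = J·C⁻¹·s = kg·m²·s⁻²·A⁻¹
  (E) [s·A] / [kg⁻¹·m⁻²·s³·A²] = kg·m²·s⁻²·A⁻¹
  (F) [kg·m²·s⁻²] / [A] = kg·m²·s⁻²·A⁻¹
All reduce to kg·m²·s⁻²·A⁻¹ except (C), which is kg·m²·s⁻²·A⁻².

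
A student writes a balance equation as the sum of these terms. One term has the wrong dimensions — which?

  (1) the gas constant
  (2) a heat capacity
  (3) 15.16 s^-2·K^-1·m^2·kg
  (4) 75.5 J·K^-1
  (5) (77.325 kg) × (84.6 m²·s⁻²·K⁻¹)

Reduce each to base SI dimensions:
  (1) [gas constant] = kg·m²·s⁻²·K⁻¹·mol⁻¹
  (2) [heat capacity] = kg·m²·s⁻²·K⁻¹
  (3) kg·m²·s⁻²·K⁻¹
  (4) J·K⁻¹ = N·m·K⁻¹ = kg·m²·s⁻²·K⁻¹
  (5) [kg] · [m²·s⁻²·K⁻¹] = kg·m²·s⁻²·K⁻¹
All reduce to kg·m²·s⁻²·K⁻¹ except (1), which is kg·m²·s⁻²·K⁻¹·mol⁻¹.

(1)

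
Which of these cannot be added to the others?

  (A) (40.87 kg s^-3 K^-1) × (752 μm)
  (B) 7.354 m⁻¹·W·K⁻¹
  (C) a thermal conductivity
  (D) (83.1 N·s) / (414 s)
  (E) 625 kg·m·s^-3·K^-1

(D)

Dimensions:
  (A) [kg·s⁻³·K⁻¹] · [m] = kg·m·s⁻³·K⁻¹
  (B) W·m⁻¹·K⁻¹ = J·s⁻¹·m⁻¹·K⁻¹ = kg·m·s⁻³·K⁻¹
  (C) [thermal conductivity] = kg·m·s⁻³·K⁻¹
  (D) [kg·m·s⁻¹] / [s] = kg·m·s⁻²
  (E) kg·m·s⁻³·K⁻¹
All reduce to kg·m·s⁻³·K⁻¹ except (D), which is kg·m·s⁻².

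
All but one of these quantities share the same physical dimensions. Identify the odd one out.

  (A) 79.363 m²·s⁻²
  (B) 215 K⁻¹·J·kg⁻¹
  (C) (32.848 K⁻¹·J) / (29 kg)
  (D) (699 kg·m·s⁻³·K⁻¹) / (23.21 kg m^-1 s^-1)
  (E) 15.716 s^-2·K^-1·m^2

Reduce each to base SI dimensions:
  (A) m²·s⁻²
  (B) J·kg⁻¹·K⁻¹ = N·m·kg⁻¹·K⁻¹ = m²·s⁻²·K⁻¹
  (C) [kg·m²·s⁻²·K⁻¹] / [kg] = m²·s⁻²·K⁻¹
  (D) [kg·m·s⁻³·K⁻¹] / [kg·m⁻¹·s⁻¹] = m²·s⁻²·K⁻¹
  (E) m²·s⁻²·K⁻¹
All reduce to m²·s⁻²·K⁻¹ except (A), which is m²·s⁻².

(A)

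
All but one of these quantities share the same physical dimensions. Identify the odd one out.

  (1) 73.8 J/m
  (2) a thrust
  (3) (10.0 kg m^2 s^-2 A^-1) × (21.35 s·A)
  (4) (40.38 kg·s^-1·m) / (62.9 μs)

Expand each in SI base units:
  (1) J·m⁻¹ = N·m·m⁻¹ = kg·m·s⁻²
  (2) [thrust] = kg·m·s⁻²
  (3) [kg·m²·s⁻²·A⁻¹] · [s·A] = kg·m²·s⁻¹
  (4) [kg·m·s⁻¹] / [s] = kg·m·s⁻²
All reduce to kg·m·s⁻² except (3), which is kg·m²·s⁻¹.

(3)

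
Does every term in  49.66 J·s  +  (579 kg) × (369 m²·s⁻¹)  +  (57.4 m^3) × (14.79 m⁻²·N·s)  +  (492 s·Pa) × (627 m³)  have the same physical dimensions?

Reduce each to base SI dimensions:
  49.66 J·s:  J·s = N·m·s = kg·m²·s⁻¹
  (579 kg) × (369 m²·s⁻¹):  [kg] · [m²·s⁻¹] = kg·m²·s⁻¹
  (57.4 m^3) × (14.79 m⁻²·N·s):  [m³] · [kg·m⁻¹·s⁻¹] = kg·m²·s⁻¹
  (492 s·Pa) × (627 m³):  [kg·m⁻¹·s⁻¹] · [m³] = kg·m²·s⁻¹
Every term reduces to kg·m²·s⁻¹.

Yes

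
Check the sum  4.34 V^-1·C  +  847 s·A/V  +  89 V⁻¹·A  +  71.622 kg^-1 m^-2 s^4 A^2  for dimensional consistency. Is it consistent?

No

Reduce each to base SI dimensions:
  4.34 V^-1·C:  C·V⁻¹ = s·A·(J·C⁻¹)⁻¹ = kg⁻¹·m⁻²·s⁴·A²
  847 s·A/V:  A·s·V⁻¹ = A·s·(J·C⁻¹)⁻¹ = kg⁻¹·m⁻²·s⁴·A²
  89 V⁻¹·A:  A·V⁻¹ = A·(J·C⁻¹)⁻¹ = kg⁻¹·m⁻²·s³·A²
  71.622 kg^-1 m^-2 s^4 A^2:  kg⁻¹·m⁻²·s⁴·A²
The terms do not share a single dimension (kg⁻¹·m⁻²·s³·A² vs kg⁻¹·m⁻²·s⁴·A²).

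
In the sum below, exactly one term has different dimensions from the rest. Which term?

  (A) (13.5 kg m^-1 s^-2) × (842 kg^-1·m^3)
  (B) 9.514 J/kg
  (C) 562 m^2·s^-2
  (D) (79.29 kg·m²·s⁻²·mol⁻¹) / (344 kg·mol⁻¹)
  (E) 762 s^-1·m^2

(E)

In SI base units:
  (A) [kg·m⁻¹·s⁻²] · [kg⁻¹·m³] = m²·s⁻²
  (B) J·kg⁻¹ = N·m·kg⁻¹ = m²·s⁻²
  (C) m²·s⁻²
  (D) [kg·m²·s⁻²·mol⁻¹] / [kg·mol⁻¹] = m²·s⁻²
  (E) m²·s⁻¹
All reduce to m²·s⁻² except (E), which is m²·s⁻¹.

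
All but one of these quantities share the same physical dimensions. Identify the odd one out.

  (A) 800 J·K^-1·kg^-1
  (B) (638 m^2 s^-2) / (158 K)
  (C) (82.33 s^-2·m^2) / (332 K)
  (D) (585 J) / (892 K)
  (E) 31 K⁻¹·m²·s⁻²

Dimensions:
  (A) J·kg⁻¹·K⁻¹ = N·m·kg⁻¹·K⁻¹ = m²·s⁻²·K⁻¹
  (B) [m²·s⁻²] / [K] = m²·s⁻²·K⁻¹
  (C) [m²·s⁻²] / [K] = m²·s⁻²·K⁻¹
  (D) [kg·m²·s⁻²] / [K] = kg·m²·s⁻²·K⁻¹
  (E) m²·s⁻²·K⁻¹
All reduce to m²·s⁻²·K⁻¹ except (D), which is kg·m²·s⁻²·K⁻¹.

(D)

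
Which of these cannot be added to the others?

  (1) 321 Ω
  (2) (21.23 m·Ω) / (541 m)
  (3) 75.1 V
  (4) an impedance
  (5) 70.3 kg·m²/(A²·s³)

(3)

Work out the base dimensions of each:
  (1) Ω = V·A⁻¹ = kg·m²·s⁻³·A⁻²
  (2) [kg·m³·s⁻³·A⁻²] / [m] = kg·m²·s⁻³·A⁻²
  (3) V = J·C⁻¹ = kg·m²·s⁻³·A⁻¹
  (4) [impedance] = kg·m²·s⁻³·A⁻²
  (5) kg·m²·s⁻³·A⁻²
All reduce to kg·m²·s⁻³·A⁻² except (3), which is kg·m²·s⁻³·A⁻¹.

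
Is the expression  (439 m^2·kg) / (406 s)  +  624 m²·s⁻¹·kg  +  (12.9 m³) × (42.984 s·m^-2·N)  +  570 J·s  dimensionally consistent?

Yes

Dimensions:
  (439 m^2·kg) / (406 s):  [kg·m²] / [s] = kg·m²·s⁻¹
  624 m²·s⁻¹·kg:  kg·m²·s⁻¹
  (12.9 m³) × (42.984 s·m^-2·N):  [m³] · [kg·m⁻¹·s⁻¹] = kg·m²·s⁻¹
  570 J·s:  J·s = N·m·s = kg·m²·s⁻¹
Every term reduces to kg·m²·s⁻¹.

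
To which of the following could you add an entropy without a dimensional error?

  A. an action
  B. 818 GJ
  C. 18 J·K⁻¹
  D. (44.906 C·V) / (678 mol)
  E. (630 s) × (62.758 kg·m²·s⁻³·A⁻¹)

C.

Reference: [entropy] = kg·m²·s⁻²·K⁻¹.
Each option:
  A. [action] = kg·m²·s⁻¹
  B. J = N·m = kg·m²·s⁻²
  C. J·K⁻¹ = N·m·K⁻¹ = kg·m²·s⁻²·K⁻¹  ← same
  D. [kg·m²·s⁻²] / [mol] = kg·m²·s⁻²·mol⁻¹
  E. [s] · [kg·m²·s⁻³·A⁻¹] = kg·m²·s⁻²·A⁻¹
Only C. matches kg·m²·s⁻²·K⁻¹.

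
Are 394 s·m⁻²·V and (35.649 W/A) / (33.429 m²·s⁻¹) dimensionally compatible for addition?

Yes

In SI base units:
  394 s·m⁻²·V:  V·s·m⁻² = J·C⁻¹·s·m⁻² = kg·s⁻²·A⁻¹
  (35.649 W/A) / (33.429 m²·s⁻¹):  [kg·m²·s⁻³·A⁻¹] / [m²·s⁻¹] = kg·s⁻²·A⁻¹
Both are kg·s⁻²·A⁻¹, so they have the same dimensions and can be added.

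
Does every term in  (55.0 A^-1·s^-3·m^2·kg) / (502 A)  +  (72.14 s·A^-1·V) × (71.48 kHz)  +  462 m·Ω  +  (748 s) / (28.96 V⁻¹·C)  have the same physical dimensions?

Reduce each to base SI dimensions:
  (55.0 A^-1·s^-3·m^2·kg) / (502 A):  [kg·m²·s⁻³·A⁻¹] / [A] = kg·m²·s⁻³·A⁻²
  (72.14 s·A^-1·V) × (71.48 kHz):  [kg·m²·s⁻²·A⁻²] · [s⁻¹] = kg·m²·s⁻³·A⁻²
  462 m·Ω:  Ω·m = V·A⁻¹·m = kg·m³·s⁻³·A⁻²
  (748 s) / (28.96 V⁻¹·C):  [s] / [kg⁻¹·m⁻²·s⁴·A²] = kg·m²·s⁻³·A⁻²
The terms do not share a single dimension (kg·m²·s⁻³·A⁻² vs kg·m³·s⁻³·A⁻²).

No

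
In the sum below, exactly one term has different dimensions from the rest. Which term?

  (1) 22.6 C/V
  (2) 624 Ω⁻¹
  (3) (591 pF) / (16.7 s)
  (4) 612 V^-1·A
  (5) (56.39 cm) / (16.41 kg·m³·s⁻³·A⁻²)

(1)

Dimensions:
  (1) C·V⁻¹ = s·A·(J·C⁻¹)⁻¹ = kg⁻¹·m⁻²·s⁴·A²
  (2) Ω⁻¹ = (V·A⁻¹)⁻¹ = kg⁻¹·m⁻²·s³·A²
  (3) [kg⁻¹·m⁻²·s⁴·A²] / [s] = kg⁻¹·m⁻²·s³·A²
  (4) A·V⁻¹ = A·(J·C⁻¹)⁻¹ = kg⁻¹·m⁻²·s³·A²
  (5) [m] / [kg·m³·s⁻³·A⁻²] = kg⁻¹·m⁻²·s³·A²
All reduce to kg⁻¹·m⁻²·s³·A² except (1), which is kg⁻¹·m⁻²·s⁴·A².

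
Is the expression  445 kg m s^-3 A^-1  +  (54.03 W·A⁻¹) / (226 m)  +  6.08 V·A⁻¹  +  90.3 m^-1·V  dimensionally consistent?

No

Work out the base dimensions of each:
  445 kg m s^-3 A^-1:  kg·m·s⁻³·A⁻¹
  (54.03 W·A⁻¹) / (226 m):  [kg·m²·s⁻³·A⁻¹] / [m] = kg·m·s⁻³·A⁻¹
  6.08 V·A⁻¹:  V·A⁻¹ = J·C⁻¹·A⁻¹ = kg·m²·s⁻³·A⁻²
  90.3 m^-1·V:  V·m⁻¹ = J·C⁻¹·m⁻¹ = kg·m·s⁻³·A⁻¹
The terms do not share a single dimension (kg·m²·s⁻³·A⁻² vs kg·m·s⁻³·A⁻¹).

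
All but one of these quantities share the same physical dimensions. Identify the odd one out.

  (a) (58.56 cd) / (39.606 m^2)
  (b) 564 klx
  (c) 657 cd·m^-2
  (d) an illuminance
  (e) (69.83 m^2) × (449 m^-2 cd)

Reduce each to base SI dimensions:
  (a) [cd] / [m²] = m⁻²·cd
  (b) lx = lm·m⁻² = m⁻²·cd
  (c) cd·m⁻² = m⁻²·cd
  (d) [illuminance] = m⁻²·cd
  (e) [m²] · [m⁻²·cd] = cd
All reduce to m⁻²·cd except (e), which is cd.

(e)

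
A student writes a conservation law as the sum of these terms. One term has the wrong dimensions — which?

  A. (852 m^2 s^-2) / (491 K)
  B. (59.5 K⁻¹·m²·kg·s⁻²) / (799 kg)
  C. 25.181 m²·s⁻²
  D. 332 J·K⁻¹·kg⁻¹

Work out the base dimensions of each:
  A. [m²·s⁻²] / [K] = m²·s⁻²·K⁻¹
  B. [kg·m²·s⁻²·K⁻¹] / [kg] = m²·s⁻²·K⁻¹
  C. m²·s⁻²
  D. J·kg⁻¹·K⁻¹ = N·m·kg⁻¹·K⁻¹ = m²·s⁻²·K⁻¹
All reduce to m²·s⁻²·K⁻¹ except C., which is m²·s⁻².

C.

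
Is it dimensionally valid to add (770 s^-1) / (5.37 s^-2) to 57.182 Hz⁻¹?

Yes

Reduce each to base SI dimensions:
  (770 s^-1) / (5.37 s^-2):  [s⁻¹] / [s⁻²] = s
  57.182 Hz⁻¹:  Hz⁻¹ = (s⁻¹)⁻¹ = s
Both are s, so they have the same dimensions and can be added.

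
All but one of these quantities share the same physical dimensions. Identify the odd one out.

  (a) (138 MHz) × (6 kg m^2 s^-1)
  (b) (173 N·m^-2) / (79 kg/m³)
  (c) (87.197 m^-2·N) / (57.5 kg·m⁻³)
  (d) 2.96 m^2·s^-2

Expand each in SI base units:
  (a) [s⁻¹] · [kg·m²·s⁻¹] = kg·m²·s⁻²
  (b) [kg·m⁻¹·s⁻²] / [kg·m⁻³] = m²·s⁻²
  (c) [kg·m⁻¹·s⁻²] / [kg·m⁻³] = m²·s⁻²
  (d) m²·s⁻²
All reduce to m²·s⁻² except (a), which is kg·m²·s⁻².

(a)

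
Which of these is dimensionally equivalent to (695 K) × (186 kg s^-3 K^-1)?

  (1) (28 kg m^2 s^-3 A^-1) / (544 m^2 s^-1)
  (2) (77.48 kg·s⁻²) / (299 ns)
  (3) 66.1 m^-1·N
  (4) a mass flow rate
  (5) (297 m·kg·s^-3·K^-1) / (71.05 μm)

Reference: [K] · [kg·s⁻³·K⁻¹] = kg·s⁻³.
Each option:
  (1) [kg·m²·s⁻³·A⁻¹] / [m²·s⁻¹] = kg·s⁻²·A⁻¹
  (2) [kg·s⁻²] / [s] = kg·s⁻³  ← same
  (3) N·m⁻¹ = kg·m·s⁻²·m⁻¹ = kg·s⁻²
  (4) [mass flow rate] = kg·s⁻¹
  (5) [kg·m·s⁻³·K⁻¹] / [m] = kg·s⁻³·K⁻¹
Only (2) matches kg·s⁻³.

(2)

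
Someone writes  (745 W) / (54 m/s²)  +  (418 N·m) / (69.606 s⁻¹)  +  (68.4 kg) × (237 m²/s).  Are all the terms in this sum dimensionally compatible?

Expand each in SI base units:
  (745 W) / (54 m/s²):  [kg·m²·s⁻³] / [m·s⁻²] = kg·m·s⁻¹
  (418 N·m) / (69.606 s⁻¹):  [kg·m²·s⁻²] / [s⁻¹] = kg·m²·s⁻¹
  (68.4 kg) × (237 m²/s):  [kg] · [m²·s⁻¹] = kg·m²·s⁻¹
The terms do not share a single dimension (kg·m²·s⁻¹ vs kg·m·s⁻¹).

No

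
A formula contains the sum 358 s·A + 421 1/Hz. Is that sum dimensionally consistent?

In SI base units:
  358 s·A:  A·s = s·A
  421 1/Hz:  Hz⁻¹ = (s⁻¹)⁻¹ = s
s·A ≠ s, so they cannot be added.

No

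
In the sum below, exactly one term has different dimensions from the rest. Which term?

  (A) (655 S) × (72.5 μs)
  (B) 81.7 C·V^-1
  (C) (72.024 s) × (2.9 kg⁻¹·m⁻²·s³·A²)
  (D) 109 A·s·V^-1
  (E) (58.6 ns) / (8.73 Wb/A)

(E)

Reduce each to base SI dimensions:
  (A) [kg⁻¹·m⁻²·s³·A²] · [s] = kg⁻¹·m⁻²·s⁴·A²
  (B) C·V⁻¹ = s·A·(J·C⁻¹)⁻¹ = kg⁻¹·m⁻²·s⁴·A²
  (C) [s] · [kg⁻¹·m⁻²·s³·A²] = kg⁻¹·m⁻²·s⁴·A²
  (D) A·s·V⁻¹ = A·s·(J·C⁻¹)⁻¹ = kg⁻¹·m⁻²·s⁴·A²
  (E) [s] / [kg·m²·s⁻²·A⁻²] = kg⁻¹·m⁻²·s³·A²
All reduce to kg⁻¹·m⁻²·s⁴·A² except (E), which is kg⁻¹·m⁻²·s³·A².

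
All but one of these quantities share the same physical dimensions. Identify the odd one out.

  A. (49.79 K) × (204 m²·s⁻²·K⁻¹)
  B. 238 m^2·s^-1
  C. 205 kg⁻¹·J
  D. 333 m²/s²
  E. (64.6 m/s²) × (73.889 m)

B.

Work out the base dimensions of each:
  A. [K] · [m²·s⁻²·K⁻¹] = m²·s⁻²
  B. m²·s⁻¹
  C. J·kg⁻¹ = N·m·kg⁻¹ = m²·s⁻²
  D. m²·s⁻²
  E. [m·s⁻²] · [m] = m²·s⁻²
All reduce to m²·s⁻² except B., which is m²·s⁻¹.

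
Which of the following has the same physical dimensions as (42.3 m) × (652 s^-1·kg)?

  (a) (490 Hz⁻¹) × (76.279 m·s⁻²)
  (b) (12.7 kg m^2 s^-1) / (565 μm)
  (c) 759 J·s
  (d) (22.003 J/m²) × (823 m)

(b)

Reference: [m] · [kg·s⁻¹] = kg·m·s⁻¹.
Each option:
  (a) [s] · [m·s⁻²] = m·s⁻¹
  (b) [kg·m²·s⁻¹] / [m] = kg·m·s⁻¹  ← same
  (c) J·s = N·m·s = kg·m²·s⁻¹
  (d) [kg·s⁻²] · [m] = kg·m·s⁻²
Only (b) matches kg·m·s⁻¹.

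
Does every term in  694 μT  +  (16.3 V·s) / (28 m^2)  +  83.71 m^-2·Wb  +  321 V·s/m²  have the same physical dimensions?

In SI base units:
  694 μT:  T = Wb·m⁻² = kg·s⁻²·A⁻¹
  (16.3 V·s) / (28 m^2):  [kg·m²·s⁻²·A⁻¹] / [m²] = kg·s⁻²·A⁻¹
  83.71 m^-2·Wb:  Wb·m⁻² = V·s·m⁻² = kg·s⁻²·A⁻¹
  321 V·s/m²:  V·s·m⁻² = J·C⁻¹·s·m⁻² = kg·s⁻²·A⁻¹
Every term reduces to kg·s⁻²·A⁻¹.

Yes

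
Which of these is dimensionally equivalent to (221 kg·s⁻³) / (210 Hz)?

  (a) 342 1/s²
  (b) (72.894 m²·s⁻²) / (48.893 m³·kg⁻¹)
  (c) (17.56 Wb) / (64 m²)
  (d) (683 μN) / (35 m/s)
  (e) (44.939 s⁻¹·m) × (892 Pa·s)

(e)

Reference: [kg·s⁻³] / [s⁻¹] = kg·s⁻².
Each option:
  (a) s⁻²
  (b) [m²·s⁻²] / [kg⁻¹·m³] = kg·m⁻¹·s⁻²
  (c) [kg·m²·s⁻²·A⁻¹] / [m²] = kg·s⁻²·A⁻¹
  (d) [kg·m·s⁻²] / [m·s⁻¹] = kg·s⁻¹
  (e) [m·s⁻¹] · [kg·m⁻¹·s⁻¹] = kg·s⁻²  ← same
Only (e) matches kg·s⁻².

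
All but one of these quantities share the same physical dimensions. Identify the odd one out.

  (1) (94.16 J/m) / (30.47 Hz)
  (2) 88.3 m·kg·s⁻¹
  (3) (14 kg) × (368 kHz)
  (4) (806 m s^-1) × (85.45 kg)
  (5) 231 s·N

Reduce each to base SI dimensions:
  (1) [kg·m·s⁻²] / [s⁻¹] = kg·m·s⁻¹
  (2) kg·m·s⁻¹
  (3) [kg] · [s⁻¹] = kg·s⁻¹
  (4) [m·s⁻¹] · [kg] = kg·m·s⁻¹
  (5) N·s = kg·m·s⁻²·s = kg·m·s⁻¹
All reduce to kg·m·s⁻¹ except (3), which is kg·s⁻¹.

(3)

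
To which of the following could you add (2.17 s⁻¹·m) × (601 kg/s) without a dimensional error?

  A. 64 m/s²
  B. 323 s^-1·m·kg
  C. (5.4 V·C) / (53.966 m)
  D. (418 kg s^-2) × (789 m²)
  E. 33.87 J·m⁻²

Reference: [m·s⁻¹] · [kg·s⁻¹] = kg·m·s⁻².
Each option:
  A. m·s⁻²
  B. kg·m·s⁻¹
  C. [kg·m²·s⁻²] / [m] = kg·m·s⁻²  ← same
  D. [kg·s⁻²] · [m²] = kg·m²·s⁻²
  E. J·m⁻² = N·m·m⁻² = kg·s⁻²
Only C. matches kg·m·s⁻².

C.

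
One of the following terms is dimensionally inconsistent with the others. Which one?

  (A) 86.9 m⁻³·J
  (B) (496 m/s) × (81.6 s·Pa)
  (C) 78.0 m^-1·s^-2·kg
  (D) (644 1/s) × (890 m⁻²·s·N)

(B)

Reduce each to base SI dimensions:
  (A) J·m⁻³ = N·m·m⁻³ = kg·m⁻¹·s⁻²
  (B) [m·s⁻¹] · [kg·m⁻¹·s⁻¹] = kg·s⁻²
  (C) kg·m⁻¹·s⁻²
  (D) [s⁻¹] · [kg·m⁻¹·s⁻¹] = kg·m⁻¹·s⁻²
All reduce to kg·m⁻¹·s⁻² except (B), which is kg·s⁻².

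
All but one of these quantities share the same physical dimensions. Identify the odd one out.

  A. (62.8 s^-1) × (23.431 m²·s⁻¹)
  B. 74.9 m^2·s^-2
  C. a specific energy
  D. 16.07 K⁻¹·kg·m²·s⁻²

Dimensions:
  A. [s⁻¹] · [m²·s⁻¹] = m²·s⁻²
  B. m²·s⁻²
  C. [specific energy] = m²·s⁻²
  D. kg·m²·s⁻²·K⁻¹
All reduce to m²·s⁻² except D., which is kg·m²·s⁻²·K⁻¹.

D.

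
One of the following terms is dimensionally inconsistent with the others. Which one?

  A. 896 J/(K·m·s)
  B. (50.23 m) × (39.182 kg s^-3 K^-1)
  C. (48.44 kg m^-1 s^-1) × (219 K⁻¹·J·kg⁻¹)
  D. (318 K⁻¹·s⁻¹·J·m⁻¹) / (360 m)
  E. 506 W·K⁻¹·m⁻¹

D.

Dimensions:
  A. J·s⁻¹·m⁻¹·K⁻¹ = N·m·s⁻¹·m⁻¹·K⁻¹ = kg·m·s⁻³·K⁻¹
  B. [m] · [kg·s⁻³·K⁻¹] = kg·m·s⁻³·K⁻¹
  C. [kg·m⁻¹·s⁻¹] · [m²·s⁻²·K⁻¹] = kg·m·s⁻³·K⁻¹
  D. [kg·m·s⁻³·K⁻¹] / [m] = kg·s⁻³·K⁻¹
  E. W·m⁻¹·K⁻¹ = J·s⁻¹·m⁻¹·K⁻¹ = kg·m·s⁻³·K⁻¹
All reduce to kg·m·s⁻³·K⁻¹ except D., which is kg·s⁻³·K⁻¹.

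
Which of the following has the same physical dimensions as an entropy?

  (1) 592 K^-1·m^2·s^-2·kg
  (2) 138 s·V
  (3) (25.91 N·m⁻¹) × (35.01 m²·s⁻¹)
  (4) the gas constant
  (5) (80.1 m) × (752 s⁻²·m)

(1)

Reference: [entropy] = kg·m²·s⁻²·K⁻¹.
Each option:
  (1) kg·m²·s⁻²·K⁻¹  ← same
  (2) V·s = J·C⁻¹·s = kg·m²·s⁻²·A⁻¹
  (3) [kg·s⁻²] · [m²·s⁻¹] = kg·m²·s⁻³
  (4) [gas constant] = kg·m²·s⁻²·K⁻¹·mol⁻¹
  (5) [m] · [m·s⁻²] = m²·s⁻²
Only (1) matches kg·m²·s⁻²·K⁻¹.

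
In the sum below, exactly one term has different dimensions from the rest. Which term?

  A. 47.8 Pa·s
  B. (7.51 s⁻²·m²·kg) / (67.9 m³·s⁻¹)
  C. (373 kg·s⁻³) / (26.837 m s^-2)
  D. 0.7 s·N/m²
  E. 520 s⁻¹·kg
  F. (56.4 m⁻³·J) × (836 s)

E.

Expand each in SI base units:
  A. Pa·s = N·m⁻²·s = kg·m⁻¹·s⁻¹
  B. [kg·m²·s⁻²] / [m³·s⁻¹] = kg·m⁻¹·s⁻¹
  C. [kg·s⁻³] / [m·s⁻²] = kg·m⁻¹·s⁻¹
  D. N·s·m⁻² = kg·m·s⁻²·s·m⁻² = kg·m⁻¹·s⁻¹
  E. kg·s⁻¹
  F. [kg·m⁻¹·s⁻²] · [s] = kg·m⁻¹·s⁻¹
All reduce to kg·m⁻¹·s⁻¹ except E., which is kg·s⁻¹.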